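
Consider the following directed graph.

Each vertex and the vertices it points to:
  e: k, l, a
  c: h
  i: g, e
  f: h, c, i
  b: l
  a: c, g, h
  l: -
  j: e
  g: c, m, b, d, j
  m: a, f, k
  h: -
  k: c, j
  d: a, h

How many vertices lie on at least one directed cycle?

9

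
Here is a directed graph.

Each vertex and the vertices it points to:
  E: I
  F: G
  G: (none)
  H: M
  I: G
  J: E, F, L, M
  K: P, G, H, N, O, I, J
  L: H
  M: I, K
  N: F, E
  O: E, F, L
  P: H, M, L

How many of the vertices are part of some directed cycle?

7

A vertex is on a directed cycle iff it belongs to a strongly connected component of size ≥ 2 (or has a self-loop).
The vertices on cycles are {H, J, K, L, M, O, P} — 7 in total.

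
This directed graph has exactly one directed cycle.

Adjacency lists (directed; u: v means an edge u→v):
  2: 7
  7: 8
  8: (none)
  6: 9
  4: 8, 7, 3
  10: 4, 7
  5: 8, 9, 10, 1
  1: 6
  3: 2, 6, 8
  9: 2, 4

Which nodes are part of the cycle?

DFS with gray/black marking from 4:
4 gray
  8 gray
  8 black
  7 gray
    7→8: 8 black — skip
  7 black
  3 gray
    2 gray
      2→7: 7 black — skip
    2 black
    6 gray
      9 gray
        9→2: 2 black — skip
        9→4: 4 is gray → back edge
Back edge closes the cycle 4 → 3 → 6 → 9 → 4; its vertices are {3, 4, 6, 9}.

3, 4, 6, 9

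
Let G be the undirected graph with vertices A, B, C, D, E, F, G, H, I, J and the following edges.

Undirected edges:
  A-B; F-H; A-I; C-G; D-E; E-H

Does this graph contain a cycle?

No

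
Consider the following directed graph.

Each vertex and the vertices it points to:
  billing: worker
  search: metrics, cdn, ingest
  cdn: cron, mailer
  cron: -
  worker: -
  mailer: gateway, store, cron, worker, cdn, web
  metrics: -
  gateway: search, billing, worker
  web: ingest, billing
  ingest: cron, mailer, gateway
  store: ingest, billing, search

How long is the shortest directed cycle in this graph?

2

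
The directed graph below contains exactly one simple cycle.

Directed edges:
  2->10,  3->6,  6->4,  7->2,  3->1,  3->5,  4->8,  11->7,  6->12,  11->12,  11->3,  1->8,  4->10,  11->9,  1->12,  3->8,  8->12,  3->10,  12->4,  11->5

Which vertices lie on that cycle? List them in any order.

4, 8, 12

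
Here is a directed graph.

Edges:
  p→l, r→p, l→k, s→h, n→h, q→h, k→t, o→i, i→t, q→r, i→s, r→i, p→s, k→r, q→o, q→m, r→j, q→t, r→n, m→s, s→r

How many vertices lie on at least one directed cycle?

6

A vertex is on a directed cycle iff it belongs to a strongly connected component of size ≥ 2 (or has a self-loop).
The vertices on cycles are {i, k, l, p, r, s} — 6 in total.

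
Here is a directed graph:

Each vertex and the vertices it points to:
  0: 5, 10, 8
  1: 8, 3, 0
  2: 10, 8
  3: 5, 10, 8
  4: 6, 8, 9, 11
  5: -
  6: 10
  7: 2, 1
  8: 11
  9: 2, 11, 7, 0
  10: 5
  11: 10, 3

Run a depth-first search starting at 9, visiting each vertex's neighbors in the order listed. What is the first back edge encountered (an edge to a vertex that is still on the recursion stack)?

DFS from 9 (visiting each vertex's neighbors in the order listed); mark gray on enter, black on exit:
9 gray
  2 gray
    10 gray
      5 gray
      5 black
    10 black
    8 gray
      11 gray
        11→10: 10 black — skip
        3 gray
          3→5: 5 black — skip
          3→10: 10 black — skip
          3→8: 8 is gray → back edge
First back edge: 3 → 8.

3→8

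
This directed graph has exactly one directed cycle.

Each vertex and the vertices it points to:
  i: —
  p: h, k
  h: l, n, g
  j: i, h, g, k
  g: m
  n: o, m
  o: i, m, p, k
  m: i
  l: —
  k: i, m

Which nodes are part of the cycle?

h, n, o, p

DFS with gray/black marking from h:
h gray
  l gray
  l black
  n gray
    o gray
      i gray
      i black
      m gray
        m→i: i black — skip
      m black
      p gray
        p→h: h is gray → back edge
Back edge closes the cycle h → n → o → p → h; its vertices are {h, n, o, p}.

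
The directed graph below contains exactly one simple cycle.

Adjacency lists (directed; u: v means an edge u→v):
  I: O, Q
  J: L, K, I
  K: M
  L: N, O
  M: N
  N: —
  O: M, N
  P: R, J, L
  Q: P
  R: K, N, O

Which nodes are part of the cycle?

I, J, P, Q

DFS with gray/black marking from Q:
Q gray
  P gray
    R gray
      K gray
        M gray
          N gray
          N black
        M black
      K black
      R→N: N black — skip
      O gray
        O→M: M black — skip
        O→N: N black — skip
      O black
    R black
    J gray
      L gray
        L→N: N black — skip
        L→O: O black — skip
      L black
      J→K: K black — skip
      I gray
        I→O: O black — skip
        I→Q: Q is gray → back edge
Back edge closes the cycle Q → P → J → I → Q; its vertices are {I, J, P, Q}.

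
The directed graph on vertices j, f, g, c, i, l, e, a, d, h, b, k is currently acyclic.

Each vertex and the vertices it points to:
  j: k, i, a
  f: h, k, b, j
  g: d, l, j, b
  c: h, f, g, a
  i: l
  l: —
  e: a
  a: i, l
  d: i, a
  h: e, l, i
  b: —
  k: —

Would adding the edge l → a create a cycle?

Yes

Adding l→a creates a cycle iff a can already reach l.
Path from a: a → l.
So a → … → l → a is a cycle.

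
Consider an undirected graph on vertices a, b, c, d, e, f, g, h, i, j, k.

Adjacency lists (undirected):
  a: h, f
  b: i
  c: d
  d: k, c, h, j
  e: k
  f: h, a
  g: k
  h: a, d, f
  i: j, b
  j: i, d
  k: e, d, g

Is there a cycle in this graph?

Yes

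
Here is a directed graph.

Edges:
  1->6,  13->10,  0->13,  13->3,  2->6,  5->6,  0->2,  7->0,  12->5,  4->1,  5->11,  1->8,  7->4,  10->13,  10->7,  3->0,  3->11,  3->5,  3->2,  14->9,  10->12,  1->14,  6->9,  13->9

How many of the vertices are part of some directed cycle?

5

A vertex is on a directed cycle iff it belongs to a strongly connected component of size ≥ 2 (or has a self-loop).
The vertices on cycles are {0, 3, 7, 10, 13} — 5 in total.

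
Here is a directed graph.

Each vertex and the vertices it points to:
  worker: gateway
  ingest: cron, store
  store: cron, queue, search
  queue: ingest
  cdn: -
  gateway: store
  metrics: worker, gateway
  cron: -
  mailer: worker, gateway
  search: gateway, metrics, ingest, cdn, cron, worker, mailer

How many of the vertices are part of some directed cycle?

8

A vertex is on a directed cycle iff it belongs to a strongly connected component of size ≥ 2 (or has a self-loop).
The vertices on cycles are {queue, store, ingest, mailer, search, worker, gateway, metrics} — 8 in total.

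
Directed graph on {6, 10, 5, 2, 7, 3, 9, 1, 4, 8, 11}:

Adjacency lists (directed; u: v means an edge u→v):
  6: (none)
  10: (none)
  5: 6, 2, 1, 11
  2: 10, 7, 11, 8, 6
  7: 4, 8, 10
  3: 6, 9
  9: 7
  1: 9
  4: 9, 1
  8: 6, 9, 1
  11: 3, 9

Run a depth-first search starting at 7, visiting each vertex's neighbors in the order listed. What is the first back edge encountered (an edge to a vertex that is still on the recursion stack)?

9→7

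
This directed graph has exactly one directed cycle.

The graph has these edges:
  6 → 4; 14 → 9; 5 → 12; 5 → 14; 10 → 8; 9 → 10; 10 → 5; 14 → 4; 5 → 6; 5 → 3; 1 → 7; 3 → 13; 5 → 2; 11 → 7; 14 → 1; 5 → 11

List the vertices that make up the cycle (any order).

DFS with gray/black marking from 10:
10 gray
  8 gray
  8 black
  5 gray
    6 gray
      4 gray
      4 black
    6 black
    2 gray
    2 black
    14 gray
      1 gray
        7 gray
        7 black
      1 black
      9 gray
        9→10: 10 is gray → back edge
Back edge closes the cycle 10 → 5 → 14 → 9 → 10; its vertices are {5, 9, 10, 14}.

5, 9, 10, 14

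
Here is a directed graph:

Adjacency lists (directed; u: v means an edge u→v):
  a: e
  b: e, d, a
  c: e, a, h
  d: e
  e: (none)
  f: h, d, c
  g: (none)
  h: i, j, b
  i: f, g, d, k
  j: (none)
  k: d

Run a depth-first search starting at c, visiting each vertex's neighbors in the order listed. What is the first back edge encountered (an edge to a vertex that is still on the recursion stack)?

DFS from c (visiting each vertex's neighbors in the order listed); mark gray on enter, black on exit:
c gray
  e gray
  e black
  a gray
    a→e: e black — skip
  a black
  h gray
    i gray
      f gray
        f→h: h is gray → back edge
First back edge: f → h.

f->h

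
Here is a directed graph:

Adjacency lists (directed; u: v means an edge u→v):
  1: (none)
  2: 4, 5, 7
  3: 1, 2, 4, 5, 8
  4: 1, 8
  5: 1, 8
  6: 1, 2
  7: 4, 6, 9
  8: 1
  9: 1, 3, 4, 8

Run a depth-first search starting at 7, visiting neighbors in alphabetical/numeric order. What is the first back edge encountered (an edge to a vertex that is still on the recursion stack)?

2→7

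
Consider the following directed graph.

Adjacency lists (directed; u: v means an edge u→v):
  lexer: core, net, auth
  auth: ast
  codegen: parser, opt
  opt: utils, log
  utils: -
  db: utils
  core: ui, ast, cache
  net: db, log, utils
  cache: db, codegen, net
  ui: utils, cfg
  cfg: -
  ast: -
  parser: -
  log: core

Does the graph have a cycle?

Yes

DFS with white/gray/black marking, starting from cfg:
cfg gray
cfg black
lexer gray
  core gray
    ui gray
      utils gray
      utils black
      ui→cfg: cfg black — skip
    ui black
    ast gray
    ast black
    cache gray
      db gray
        db→utils: utils black — skip
      db black
      codegen gray
        parser gray
        parser black
        opt gray
          opt→utils: utils black — skip
          log gray
            log→core: core is gray → back edge
Back edge found, so a cycle exists: core → cache → codegen → opt → log → core.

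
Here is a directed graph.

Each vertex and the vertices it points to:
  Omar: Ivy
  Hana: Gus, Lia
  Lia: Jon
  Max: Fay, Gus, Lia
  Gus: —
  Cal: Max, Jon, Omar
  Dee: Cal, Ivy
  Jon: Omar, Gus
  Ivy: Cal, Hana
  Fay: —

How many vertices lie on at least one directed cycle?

A vertex is on a directed cycle iff it belongs to a strongly connected component of size ≥ 2 (or has a self-loop).
The vertices on cycles are {Cal, Ivy, Jon, Lia, Max, Hana, Omar} — 7 in total.

7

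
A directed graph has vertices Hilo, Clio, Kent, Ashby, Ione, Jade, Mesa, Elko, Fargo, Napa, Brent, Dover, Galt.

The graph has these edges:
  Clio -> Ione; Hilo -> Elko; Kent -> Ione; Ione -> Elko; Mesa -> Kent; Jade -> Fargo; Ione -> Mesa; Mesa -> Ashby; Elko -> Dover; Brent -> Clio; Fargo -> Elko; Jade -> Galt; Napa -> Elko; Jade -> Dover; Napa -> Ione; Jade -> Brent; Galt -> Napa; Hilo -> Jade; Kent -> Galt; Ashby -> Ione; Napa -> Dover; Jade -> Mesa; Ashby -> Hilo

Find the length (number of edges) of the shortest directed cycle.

3

For each vertex v, BFS finds the shortest path from v back to v.
The shortest such closed walk is Mesa → Kent → Ione → Mesa, length 3.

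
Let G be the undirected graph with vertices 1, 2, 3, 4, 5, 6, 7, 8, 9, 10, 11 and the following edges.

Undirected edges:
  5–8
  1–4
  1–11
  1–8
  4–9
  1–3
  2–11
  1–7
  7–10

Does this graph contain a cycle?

No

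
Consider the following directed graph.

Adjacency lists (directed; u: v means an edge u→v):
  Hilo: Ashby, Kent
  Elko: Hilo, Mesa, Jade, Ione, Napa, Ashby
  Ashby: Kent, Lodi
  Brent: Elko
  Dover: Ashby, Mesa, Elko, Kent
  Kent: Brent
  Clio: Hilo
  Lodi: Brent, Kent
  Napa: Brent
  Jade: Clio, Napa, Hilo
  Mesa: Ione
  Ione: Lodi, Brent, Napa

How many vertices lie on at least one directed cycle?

A vertex is on a directed cycle iff it belongs to a strongly connected component of size ≥ 2 (or has a self-loop).
The vertices on cycles are {Clio, Elko, Hilo, Ione, Jade, Kent, Lodi, Mesa, Napa, Ashby, Brent} — 11 in total.

11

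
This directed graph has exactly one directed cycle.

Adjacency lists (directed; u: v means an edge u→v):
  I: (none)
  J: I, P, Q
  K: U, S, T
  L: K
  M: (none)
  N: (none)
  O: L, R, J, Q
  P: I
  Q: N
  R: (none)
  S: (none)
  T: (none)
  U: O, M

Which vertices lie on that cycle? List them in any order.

K, L, O, U

DFS with gray/black marking from U:
U gray
  O gray
    L gray
      K gray
        K→U: U is gray → back edge
Back edge closes the cycle U → O → L → K → U; its vertices are {K, L, O, U}.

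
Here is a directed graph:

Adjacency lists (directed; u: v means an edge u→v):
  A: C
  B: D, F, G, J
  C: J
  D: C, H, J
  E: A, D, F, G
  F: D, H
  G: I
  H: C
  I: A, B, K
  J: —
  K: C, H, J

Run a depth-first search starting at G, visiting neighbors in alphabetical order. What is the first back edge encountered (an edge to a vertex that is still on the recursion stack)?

B→G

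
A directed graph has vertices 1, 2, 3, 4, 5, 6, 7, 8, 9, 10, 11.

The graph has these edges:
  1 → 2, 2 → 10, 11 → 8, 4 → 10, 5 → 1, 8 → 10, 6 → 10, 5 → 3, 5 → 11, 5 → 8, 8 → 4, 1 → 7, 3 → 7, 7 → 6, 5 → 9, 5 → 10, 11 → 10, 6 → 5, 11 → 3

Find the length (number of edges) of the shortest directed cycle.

4

For each vertex v, BFS finds the shortest path from v back to v.
The shortest such closed walk is 5 → 3 → 7 → 6 → 5, length 4.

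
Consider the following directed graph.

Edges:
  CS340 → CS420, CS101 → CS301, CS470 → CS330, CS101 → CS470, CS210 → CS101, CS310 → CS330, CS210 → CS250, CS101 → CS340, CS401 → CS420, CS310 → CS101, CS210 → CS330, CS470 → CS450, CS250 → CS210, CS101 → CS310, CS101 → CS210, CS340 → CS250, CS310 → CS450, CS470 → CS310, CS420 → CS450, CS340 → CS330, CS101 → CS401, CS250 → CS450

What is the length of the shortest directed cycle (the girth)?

For each vertex v, BFS finds the shortest path from v back to v.
The shortest such closed walk is CS101 → CS210 → CS101, length 2.

2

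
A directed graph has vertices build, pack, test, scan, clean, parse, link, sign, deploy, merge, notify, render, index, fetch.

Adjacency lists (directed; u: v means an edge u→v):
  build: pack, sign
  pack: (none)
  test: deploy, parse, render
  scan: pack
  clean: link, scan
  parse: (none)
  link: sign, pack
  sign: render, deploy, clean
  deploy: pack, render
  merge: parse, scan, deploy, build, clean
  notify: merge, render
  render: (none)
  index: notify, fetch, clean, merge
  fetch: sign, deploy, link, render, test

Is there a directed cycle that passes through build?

build lies on a cycle iff there is a path from build back to itself.
Exploring from build, it never reaches itself; equivalently, its strongly connected component is a singleton.

No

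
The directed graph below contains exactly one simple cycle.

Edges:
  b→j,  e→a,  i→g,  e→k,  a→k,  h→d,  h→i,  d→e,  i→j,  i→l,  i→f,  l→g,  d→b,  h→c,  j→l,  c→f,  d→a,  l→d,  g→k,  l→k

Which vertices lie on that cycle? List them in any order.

b, d, j, l

DFS with gray/black marking from d:
d gray
  e gray
    k gray
    k black
    a gray
      a→k: k black — skip
    a black
  e black
  b gray
    j gray
      l gray
        l→d: d is gray → back edge
Back edge closes the cycle d → b → j → l → d; its vertices are {b, d, j, l}.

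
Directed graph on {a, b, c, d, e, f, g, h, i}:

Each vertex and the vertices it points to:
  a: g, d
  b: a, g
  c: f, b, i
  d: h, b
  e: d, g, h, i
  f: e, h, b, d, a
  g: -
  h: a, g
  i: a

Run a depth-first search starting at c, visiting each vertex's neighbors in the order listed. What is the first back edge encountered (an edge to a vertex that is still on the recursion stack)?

DFS from c (visiting each vertex's neighbors in the order listed); mark gray on enter, black on exit:
c gray
  f gray
    e gray
      d gray
        h gray
          a gray
            g gray
            g black
            a→d: d is gray → back edge
First back edge: a → d.

a→d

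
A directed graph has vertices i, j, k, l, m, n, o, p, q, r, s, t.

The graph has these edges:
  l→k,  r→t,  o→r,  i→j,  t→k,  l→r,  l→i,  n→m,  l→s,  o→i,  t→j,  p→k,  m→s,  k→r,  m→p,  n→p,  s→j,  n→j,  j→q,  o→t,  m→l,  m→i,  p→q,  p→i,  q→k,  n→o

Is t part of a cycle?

Yes

t is on a cycle iff t can reach itself via ≥1 edge.
t → k → r → t — yes.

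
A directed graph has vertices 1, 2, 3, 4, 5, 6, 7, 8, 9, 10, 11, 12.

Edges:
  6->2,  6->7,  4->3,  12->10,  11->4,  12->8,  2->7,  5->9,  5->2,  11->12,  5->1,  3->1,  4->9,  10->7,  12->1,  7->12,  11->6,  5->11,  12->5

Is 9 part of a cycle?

9 lies on a cycle iff there is a path from 9 back to itself.
Exploring from 9, it never reaches itself; equivalently, its strongly connected component is a singleton.

No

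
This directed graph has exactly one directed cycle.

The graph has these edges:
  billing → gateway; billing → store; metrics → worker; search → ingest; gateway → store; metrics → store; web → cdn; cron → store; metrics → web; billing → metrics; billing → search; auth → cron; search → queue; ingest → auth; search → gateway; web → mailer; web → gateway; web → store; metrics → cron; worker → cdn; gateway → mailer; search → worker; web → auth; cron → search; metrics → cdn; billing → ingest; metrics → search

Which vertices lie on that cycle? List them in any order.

DFS with gray/black marking from search:
search gray
  worker gray
    cdn gray
    cdn black
  worker black
  ingest gray
    auth gray
      cron gray
        cron→search: search is gray → back edge
Back edge closes the cycle search → ingest → auth → cron → search; its vertices are {auth, cron, ingest, search}.

auth, cron, ingest, search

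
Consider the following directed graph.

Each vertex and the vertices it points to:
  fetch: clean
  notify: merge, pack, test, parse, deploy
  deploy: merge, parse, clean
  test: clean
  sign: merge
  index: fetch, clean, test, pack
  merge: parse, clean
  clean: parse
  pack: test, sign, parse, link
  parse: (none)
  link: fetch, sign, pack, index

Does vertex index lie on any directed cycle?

index is on a cycle iff index can reach itself via ≥1 edge.
index → pack → link → index — yes.

Yes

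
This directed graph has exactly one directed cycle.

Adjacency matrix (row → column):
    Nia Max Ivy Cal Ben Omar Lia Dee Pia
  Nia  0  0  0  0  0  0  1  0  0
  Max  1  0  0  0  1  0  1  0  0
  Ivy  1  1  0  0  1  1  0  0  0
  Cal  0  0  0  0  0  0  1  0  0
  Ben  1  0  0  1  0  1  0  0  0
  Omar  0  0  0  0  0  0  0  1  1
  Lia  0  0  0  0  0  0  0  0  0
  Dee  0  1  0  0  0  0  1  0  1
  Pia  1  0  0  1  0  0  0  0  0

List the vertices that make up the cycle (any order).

Ben, Dee, Max, Omar

DFS with gray/black marking from Ben:
Ben gray
  Cal gray
    Lia gray
    Lia black
  Cal black
  Nia gray
    Nia→Lia: Lia black — skip
  Nia black
  Omar gray
    Dee gray
      Pia gray
        Pia→Nia: Nia black — skip
        Pia→Cal: Cal black — skip
      Pia black
      Dee→Lia: Lia black — skip
      Max gray
        Max→Ben: Ben is gray → back edge
Back edge closes the cycle Ben → Omar → Dee → Max → Ben; its vertices are {Ben, Dee, Max, Omar}.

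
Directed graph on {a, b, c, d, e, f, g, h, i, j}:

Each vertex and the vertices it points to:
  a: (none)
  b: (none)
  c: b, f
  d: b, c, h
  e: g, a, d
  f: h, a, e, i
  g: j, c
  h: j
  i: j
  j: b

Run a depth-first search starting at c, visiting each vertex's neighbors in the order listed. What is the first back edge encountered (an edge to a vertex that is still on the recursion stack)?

g->c

DFS from c (visiting each vertex's neighbors in the order listed); mark gray on enter, black on exit:
c gray
  b gray
  b black
  f gray
    h gray
      j gray
        j→b: b black — skip
      j black
    h black
    a gray
    a black
    e gray
      g gray
        g→j: j black — skip
        g→c: c is gray → back edge
First back edge: g → c.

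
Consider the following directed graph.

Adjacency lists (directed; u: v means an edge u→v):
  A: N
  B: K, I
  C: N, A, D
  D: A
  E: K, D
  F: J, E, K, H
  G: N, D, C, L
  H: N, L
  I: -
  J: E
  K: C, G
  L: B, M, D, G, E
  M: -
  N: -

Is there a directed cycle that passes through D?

No

D lies on a cycle iff there is a path from D back to itself.
Exploring from D, it never reaches itself; equivalently, its strongly connected component is a singleton.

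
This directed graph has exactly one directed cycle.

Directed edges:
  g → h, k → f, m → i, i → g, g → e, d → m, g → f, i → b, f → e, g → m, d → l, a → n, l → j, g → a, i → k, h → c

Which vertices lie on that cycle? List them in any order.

DFS with gray/black marking from m:
m gray
  i gray
    k gray
      f gray
        e gray
        e black
      f black
    k black
    b gray
    b black
    g gray
      h gray
        c gray
        c black
      h black
      g→e: e black — skip
      g→m: m is gray → back edge
Back edge closes the cycle m → i → g → m; its vertices are {g, i, m}.

g, i, m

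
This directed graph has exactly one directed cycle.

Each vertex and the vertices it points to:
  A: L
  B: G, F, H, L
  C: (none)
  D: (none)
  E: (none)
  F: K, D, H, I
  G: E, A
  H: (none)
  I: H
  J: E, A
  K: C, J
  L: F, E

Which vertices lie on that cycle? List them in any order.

DFS with gray/black marking from F:
F gray
  K gray
    C gray
    C black
    J gray
      E gray
      E black
      A gray
        L gray
          L→F: F is gray → back edge
Back edge closes the cycle F → K → J → A → L → F; its vertices are {A, F, J, K, L}.

A, F, J, K, L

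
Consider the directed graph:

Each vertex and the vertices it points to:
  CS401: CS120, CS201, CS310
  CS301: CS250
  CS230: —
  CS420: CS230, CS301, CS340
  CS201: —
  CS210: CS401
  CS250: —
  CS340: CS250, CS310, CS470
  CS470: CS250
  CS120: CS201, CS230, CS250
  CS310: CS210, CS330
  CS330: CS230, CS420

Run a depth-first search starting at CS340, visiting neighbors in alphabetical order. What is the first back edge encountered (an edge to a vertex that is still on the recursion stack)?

DFS from CS340 (visiting neighbors in alphabetical order); mark gray on enter, black on exit:
CS340 gray
  CS250 gray
  CS250 black
  CS310 gray
    CS210 gray
      CS401 gray
        CS120 gray
          CS201 gray
          CS201 black
          CS230 gray
          CS230 black
          CS120→CS250: CS250 black — skip
        CS120 black
        CS401→CS201: CS201 black — skip
        CS401→CS310: CS310 is gray → back edge
First back edge: CS401 → CS310.

CS401->CS310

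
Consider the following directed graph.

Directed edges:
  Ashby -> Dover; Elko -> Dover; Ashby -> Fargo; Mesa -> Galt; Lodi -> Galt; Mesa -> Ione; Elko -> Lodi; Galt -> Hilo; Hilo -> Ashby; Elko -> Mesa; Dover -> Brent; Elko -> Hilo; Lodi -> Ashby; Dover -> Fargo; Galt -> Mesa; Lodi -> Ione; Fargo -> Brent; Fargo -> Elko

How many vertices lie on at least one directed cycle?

8

A vertex is on a directed cycle iff it belongs to a strongly connected component of size ≥ 2 (or has a self-loop).
The vertices on cycles are {Elko, Galt, Hilo, Lodi, Mesa, Ashby, Dover, Fargo} — 8 in total.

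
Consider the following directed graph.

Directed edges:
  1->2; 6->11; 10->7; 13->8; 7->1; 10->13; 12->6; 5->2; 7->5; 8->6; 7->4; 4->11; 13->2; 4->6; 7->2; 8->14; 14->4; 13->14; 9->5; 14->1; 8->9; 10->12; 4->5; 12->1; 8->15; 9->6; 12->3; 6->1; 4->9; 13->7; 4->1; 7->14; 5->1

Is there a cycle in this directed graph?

No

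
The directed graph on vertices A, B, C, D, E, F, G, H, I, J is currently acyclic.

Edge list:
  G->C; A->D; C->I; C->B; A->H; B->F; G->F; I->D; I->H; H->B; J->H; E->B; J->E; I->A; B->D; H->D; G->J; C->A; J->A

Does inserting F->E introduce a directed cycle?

Yes

Adding F→E creates a cycle iff E can already reach F.
Path from E: E → B → F.
So E → … → F → E is a cycle.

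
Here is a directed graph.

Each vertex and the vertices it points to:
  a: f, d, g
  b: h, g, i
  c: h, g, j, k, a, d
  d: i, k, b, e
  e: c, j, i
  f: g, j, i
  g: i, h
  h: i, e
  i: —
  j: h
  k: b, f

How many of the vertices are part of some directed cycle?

A vertex is on a directed cycle iff it belongs to a strongly connected component of size ≥ 2 (or has a self-loop).
The vertices on cycles are {a, b, c, d, e, f, g, h, j, k} — 10 in total.

10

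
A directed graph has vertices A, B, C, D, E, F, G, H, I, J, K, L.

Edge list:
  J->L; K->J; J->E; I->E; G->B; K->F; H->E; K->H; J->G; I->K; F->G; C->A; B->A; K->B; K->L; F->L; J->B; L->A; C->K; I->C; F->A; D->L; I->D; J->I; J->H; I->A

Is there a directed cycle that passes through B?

B lies on a cycle iff there is a path from B back to itself.
Exploring from B, it never reaches itself; equivalently, its strongly connected component is a singleton.

No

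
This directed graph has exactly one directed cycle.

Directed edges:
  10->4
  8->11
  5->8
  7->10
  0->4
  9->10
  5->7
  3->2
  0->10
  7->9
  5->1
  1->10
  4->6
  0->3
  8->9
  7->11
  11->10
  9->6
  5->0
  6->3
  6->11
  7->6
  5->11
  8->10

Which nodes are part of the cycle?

4, 6, 10, 11

DFS with gray/black marking from 4:
4 gray
  6 gray
    11 gray
      10 gray
        10→4: 4 is gray → back edge
Back edge closes the cycle 4 → 6 → 11 → 10 → 4; its vertices are {4, 6, 10, 11}.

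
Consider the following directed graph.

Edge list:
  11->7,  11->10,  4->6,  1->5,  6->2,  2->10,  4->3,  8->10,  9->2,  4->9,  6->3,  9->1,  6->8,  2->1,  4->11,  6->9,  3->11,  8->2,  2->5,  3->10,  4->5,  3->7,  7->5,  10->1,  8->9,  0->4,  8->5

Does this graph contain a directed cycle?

No

DFS with white/gray/black marking, starting from 3:
3 gray
  7 gray
    5 gray
    5 black
  7 black
  11 gray
    11→7: 7 black — skip
    10 gray
      1 gray
        1→5: 5 black — skip
      1 black
    10 black
  11 black
  3→10: 10 black — skip
3 black
0 gray
  4 gray
    9 gray
      9→1: 1 black — skip
      2 gray
        2→1: 1 black — skip
        2→10: 10 black — skip
        2→5: 5 black — skip
      2 black
    9 black
    4→5: 5 black — skip
    4→11: 11 black — skip
    4→3: 3 black — skip
    6 gray
      6→2: 2 black — skip
      6→9: 9 black — skip
      8 gray
        8→5: 5 black — skip
        8→2: 2 black — skip
        8→9: 9 black — skip
        8→10: 10 black — skip
      8 black
      6→3: 3 black — skip
    6 black
  4 black
0 black
Every edge goes to a white or black vertex — no back edge, so the graph is acyclic.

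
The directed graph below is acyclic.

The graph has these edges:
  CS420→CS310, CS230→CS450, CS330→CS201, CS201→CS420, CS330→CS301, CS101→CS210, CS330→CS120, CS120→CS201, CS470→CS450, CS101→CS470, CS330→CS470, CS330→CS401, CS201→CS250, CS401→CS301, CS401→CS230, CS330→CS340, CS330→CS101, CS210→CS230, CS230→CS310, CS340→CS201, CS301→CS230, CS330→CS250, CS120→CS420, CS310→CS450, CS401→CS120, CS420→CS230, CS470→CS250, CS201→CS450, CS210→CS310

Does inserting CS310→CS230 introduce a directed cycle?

Yes

Adding CS310→CS230 creates a cycle iff CS230 can already reach CS310.
Path from CS230: CS230 → CS310.
So CS230 → … → CS310 → CS230 is a cycle.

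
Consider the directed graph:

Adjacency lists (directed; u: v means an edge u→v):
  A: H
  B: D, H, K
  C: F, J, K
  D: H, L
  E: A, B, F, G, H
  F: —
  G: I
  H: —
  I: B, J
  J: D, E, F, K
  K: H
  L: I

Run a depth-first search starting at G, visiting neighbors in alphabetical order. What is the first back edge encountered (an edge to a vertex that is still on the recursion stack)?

L→I

DFS from G (visiting neighbors in alphabetical order); mark gray on enter, black on exit:
G gray
  I gray
    B gray
      D gray
        H gray
        H black
        L gray
          L→I: I is gray → back edge
First back edge: L → I.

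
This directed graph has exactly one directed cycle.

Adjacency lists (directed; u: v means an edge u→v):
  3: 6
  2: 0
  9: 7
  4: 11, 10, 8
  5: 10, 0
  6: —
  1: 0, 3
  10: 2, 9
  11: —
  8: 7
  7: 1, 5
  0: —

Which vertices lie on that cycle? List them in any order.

DFS with gray/black marking from 10:
10 gray
  2 gray
    0 gray
    0 black
  2 black
  9 gray
    7 gray
      1 gray
        1→0: 0 black — skip
        3 gray
          6 gray
          6 black
        3 black
      1 black
      5 gray
        5→10: 10 is gray → back edge
Back edge closes the cycle 10 → 9 → 7 → 5 → 10; its vertices are {5, 7, 9, 10}.

5, 7, 9, 10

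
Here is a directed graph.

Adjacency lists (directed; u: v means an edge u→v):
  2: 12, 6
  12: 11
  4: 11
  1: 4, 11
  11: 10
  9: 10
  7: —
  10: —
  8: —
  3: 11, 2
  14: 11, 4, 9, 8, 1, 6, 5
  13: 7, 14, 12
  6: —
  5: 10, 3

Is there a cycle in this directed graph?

No

DFS with white/gray/black marking, starting from 8:
8 gray
8 black
2 gray
  12 gray
    11 gray
      10 gray
      10 black
    11 black
  12 black
  6 gray
  6 black
2 black
4 gray
  4→11: 11 black — skip
4 black
1 gray
  1→4: 4 black — skip
  1→11: 11 black — skip
1 black
9 gray
  9→10: 10 black — skip
9 black
7 gray
7 black
3 gray
  3→11: 11 black — skip
  3→2: 2 black — skip
3 black
14 gray
  14→11: 11 black — skip
  14→4: 4 black — skip
  14→9: 9 black — skip
  14→8: 8 black — skip
  14→1: 1 black — skip
  14→6: 6 black — skip
  5 gray
    5→10: 10 black — skip
    5→3: 3 black — skip
  5 black
14 black
13 gray
  13→7: 7 black — skip
  13→14: 14 black — skip
  13→12: 12 black — skip
13 black
Every edge goes to a white or black vertex — no back edge, so the graph is acyclic.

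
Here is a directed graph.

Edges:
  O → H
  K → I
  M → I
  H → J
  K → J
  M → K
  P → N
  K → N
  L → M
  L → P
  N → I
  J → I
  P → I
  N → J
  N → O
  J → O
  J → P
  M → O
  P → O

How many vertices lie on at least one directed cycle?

5

A vertex is on a directed cycle iff it belongs to a strongly connected component of size ≥ 2 (or has a self-loop).
The vertices on cycles are {H, J, N, O, P} — 5 in total.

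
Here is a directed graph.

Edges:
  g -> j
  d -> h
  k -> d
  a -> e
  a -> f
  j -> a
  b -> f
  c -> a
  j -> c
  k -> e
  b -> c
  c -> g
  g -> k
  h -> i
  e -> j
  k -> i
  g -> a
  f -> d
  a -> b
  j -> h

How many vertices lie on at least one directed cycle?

A vertex is on a directed cycle iff it belongs to a strongly connected component of size ≥ 2 (or has a self-loop).
The vertices on cycles are {a, b, c, e, g, j, k} — 7 in total.

7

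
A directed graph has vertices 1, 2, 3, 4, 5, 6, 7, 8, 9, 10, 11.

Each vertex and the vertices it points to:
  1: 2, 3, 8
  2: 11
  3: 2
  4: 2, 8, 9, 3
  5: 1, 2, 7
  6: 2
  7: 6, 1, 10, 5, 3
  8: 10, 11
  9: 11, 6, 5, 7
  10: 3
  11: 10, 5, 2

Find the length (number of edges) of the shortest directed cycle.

2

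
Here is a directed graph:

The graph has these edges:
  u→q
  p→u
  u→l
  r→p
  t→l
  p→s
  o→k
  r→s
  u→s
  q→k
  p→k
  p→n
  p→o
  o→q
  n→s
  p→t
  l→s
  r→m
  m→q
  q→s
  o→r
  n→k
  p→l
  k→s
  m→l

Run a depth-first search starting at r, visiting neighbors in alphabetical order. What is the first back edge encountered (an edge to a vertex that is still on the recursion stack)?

o→r

DFS from r (visiting neighbors in alphabetical order); mark gray on enter, black on exit:
r gray
  m gray
    l gray
      s gray
      s black
    l black
    q gray
      k gray
        k→s: s black — skip
      k black
      q→s: s black — skip
    q black
  m black
  p gray
    p→k: k black — skip
    p→l: l black — skip
    n gray
      n→k: k black — skip
      n→s: s black — skip
    n black
    o gray
      o→k: k black — skip
      o→q: q black — skip
      o→r: r is gray → back edge
First back edge: o → r.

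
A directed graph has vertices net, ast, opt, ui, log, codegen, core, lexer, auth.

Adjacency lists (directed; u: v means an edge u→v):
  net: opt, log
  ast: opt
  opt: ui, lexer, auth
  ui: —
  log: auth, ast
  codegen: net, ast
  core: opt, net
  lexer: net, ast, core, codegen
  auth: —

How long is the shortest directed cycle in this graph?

For each vertex v, BFS finds the shortest path from v back to v.
The shortest such closed walk is lexer → net → opt → lexer, length 3.

3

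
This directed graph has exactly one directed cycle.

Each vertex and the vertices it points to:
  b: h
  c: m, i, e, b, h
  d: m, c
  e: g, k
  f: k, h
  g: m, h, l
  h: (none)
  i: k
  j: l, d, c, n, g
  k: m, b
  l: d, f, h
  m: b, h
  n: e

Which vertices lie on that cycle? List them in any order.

c, d, e, g, l

DFS with gray/black marking from l:
l gray
  d gray
    m gray
      b gray
        h gray
        h black
      b black
      m→h: h black — skip
    m black
    c gray
      c→m: m black — skip
      i gray
        k gray
          k→m: m black — skip
          k→b: b black — skip
        k black
      i black
      e gray
        g gray
          g→m: m black — skip
          g→h: h black — skip
          g→l: l is gray → back edge
Back edge closes the cycle l → d → c → e → g → l; its vertices are {c, d, e, g, l}.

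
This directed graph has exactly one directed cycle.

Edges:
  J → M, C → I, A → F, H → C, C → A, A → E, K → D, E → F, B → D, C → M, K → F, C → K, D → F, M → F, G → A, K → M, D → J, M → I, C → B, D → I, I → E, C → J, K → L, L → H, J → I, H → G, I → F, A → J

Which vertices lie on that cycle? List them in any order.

C, H, K, L

DFS with gray/black marking from H:
H gray
  C gray
    I gray
      F gray
      F black
      E gray
        E→F: F black — skip
      E black
    I black
    K gray
      K→F: F black — skip
      M gray
        M→F: F black — skip
        M→I: I black — skip
      M black
      L gray
        L→H: H is gray → back edge
Back edge closes the cycle H → C → K → L → H; its vertices are {C, H, K, L}.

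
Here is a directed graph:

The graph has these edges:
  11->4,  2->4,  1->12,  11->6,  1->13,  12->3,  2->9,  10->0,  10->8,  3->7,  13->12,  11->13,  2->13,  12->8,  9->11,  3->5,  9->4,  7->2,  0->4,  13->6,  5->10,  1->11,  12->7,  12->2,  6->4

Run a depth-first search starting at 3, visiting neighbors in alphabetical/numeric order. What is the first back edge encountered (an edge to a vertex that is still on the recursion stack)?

DFS from 3 (visiting neighbors in alphabetical/numeric order); mark gray on enter, black on exit:
3 gray
  5 gray
    10 gray
      0 gray
        4 gray
        4 black
      0 black
      8 gray
      8 black
    10 black
  5 black
  7 gray
    2 gray
      2→4: 4 black — skip
      9 gray
        9→4: 4 black — skip
        11 gray
          11→4: 4 black — skip
          6 gray
            6→4: 4 black — skip
          6 black
          13 gray
            13→6: 6 black — skip
            12 gray
              12→2: 2 is gray → back edge
First back edge: 12 → 2.

12->2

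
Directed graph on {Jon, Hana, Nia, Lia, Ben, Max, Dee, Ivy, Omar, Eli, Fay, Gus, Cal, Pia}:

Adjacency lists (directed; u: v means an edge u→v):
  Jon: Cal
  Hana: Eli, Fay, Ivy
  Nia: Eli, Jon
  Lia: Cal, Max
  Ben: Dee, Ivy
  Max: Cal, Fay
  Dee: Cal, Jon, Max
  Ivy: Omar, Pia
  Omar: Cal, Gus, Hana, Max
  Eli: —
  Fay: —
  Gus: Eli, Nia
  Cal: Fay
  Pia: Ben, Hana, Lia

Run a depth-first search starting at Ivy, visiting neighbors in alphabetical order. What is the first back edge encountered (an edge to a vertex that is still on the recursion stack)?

Hana→Ivy

DFS from Ivy (visiting neighbors in alphabetical order); mark gray on enter, black on exit:
Ivy gray
  Omar gray
    Cal gray
      Fay gray
      Fay black
    Cal black
    Gus gray
      Eli gray
      Eli black
      Nia gray
        Nia→Eli: Eli black — skip
        Jon gray
          Jon→Cal: Cal black — skip
        Jon black
      Nia black
    Gus black
    Hana gray
      Hana→Eli: Eli black — skip
      Hana→Fay: Fay black — skip
      Hana→Ivy: Ivy is gray → back edge
First back edge: Hana → Ivy.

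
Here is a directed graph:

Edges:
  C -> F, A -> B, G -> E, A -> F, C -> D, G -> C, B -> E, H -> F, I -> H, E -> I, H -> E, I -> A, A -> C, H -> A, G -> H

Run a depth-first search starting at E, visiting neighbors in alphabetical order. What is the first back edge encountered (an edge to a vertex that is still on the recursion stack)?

B->E

DFS from E (visiting neighbors in alphabetical order); mark gray on enter, black on exit:
E gray
  I gray
    A gray
      B gray
        B→E: E is gray → back edge
First back edge: B → E.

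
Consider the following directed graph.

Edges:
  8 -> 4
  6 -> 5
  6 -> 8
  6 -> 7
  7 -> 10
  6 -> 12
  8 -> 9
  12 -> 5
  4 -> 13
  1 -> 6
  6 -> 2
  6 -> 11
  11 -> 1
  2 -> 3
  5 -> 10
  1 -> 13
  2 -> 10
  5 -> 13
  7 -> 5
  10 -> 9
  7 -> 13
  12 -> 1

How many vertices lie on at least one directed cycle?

A vertex is on a directed cycle iff it belongs to a strongly connected component of size ≥ 2 (or has a self-loop).
The vertices on cycles are {1, 6, 11, 12} — 4 in total.

4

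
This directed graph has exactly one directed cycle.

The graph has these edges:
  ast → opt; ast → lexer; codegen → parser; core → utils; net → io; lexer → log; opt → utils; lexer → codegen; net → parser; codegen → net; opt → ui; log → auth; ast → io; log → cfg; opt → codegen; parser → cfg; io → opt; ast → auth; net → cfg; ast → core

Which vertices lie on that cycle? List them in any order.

io, net, opt, codegen

DFS with gray/black marking from io:
io gray
  opt gray
    ui gray
    ui black
    codegen gray
      net gray
        net→io: io is gray → back edge
Back edge closes the cycle io → opt → codegen → net → io; its vertices are {io, net, opt, codegen}.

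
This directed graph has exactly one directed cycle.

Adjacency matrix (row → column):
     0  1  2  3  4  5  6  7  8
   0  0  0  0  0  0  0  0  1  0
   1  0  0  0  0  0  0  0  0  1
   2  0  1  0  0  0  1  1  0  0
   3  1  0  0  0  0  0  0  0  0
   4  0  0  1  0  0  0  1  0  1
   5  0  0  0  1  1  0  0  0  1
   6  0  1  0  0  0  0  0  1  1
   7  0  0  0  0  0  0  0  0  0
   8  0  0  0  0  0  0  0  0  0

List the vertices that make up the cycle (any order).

2, 4, 5

DFS with gray/black marking from 5:
5 gray
  3 gray
    0 gray
      7 gray
      7 black
    0 black
  3 black
  8 gray
  8 black
  4 gray
    2 gray
      1 gray
        1→8: 8 black — skip
      1 black
      2→5: 5 is gray → back edge
Back edge closes the cycle 5 → 4 → 2 → 5; its vertices are {2, 4, 5}.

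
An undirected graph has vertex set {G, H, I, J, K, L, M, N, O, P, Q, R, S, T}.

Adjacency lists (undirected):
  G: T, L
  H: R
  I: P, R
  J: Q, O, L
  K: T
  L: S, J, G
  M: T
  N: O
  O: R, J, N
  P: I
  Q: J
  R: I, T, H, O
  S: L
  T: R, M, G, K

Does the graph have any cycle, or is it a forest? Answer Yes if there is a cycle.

DFS, tracking each vertex's parent; an edge to a visited non-parent vertex closes a cycle.
Start from G:
visit G (parent –)
  visit T (parent G)
    visit R (parent T)
      visit I (parent R)
        visit P (parent I)
          P–I: parent, skip
        I–R: parent, skip
      R–T: parent, skip
      visit H (parent R)
        H–R: parent, skip
      visit O (parent R)
        O–R: parent, skip
        visit J (parent O)
          visit Q (parent J)
            Q–J: parent, skip
          J–O: parent, skip
          visit L (parent J)
            visit S (parent L)
              S–L: parent, skip
            L–J: parent, skip
            L–G: G visited and ≠ parent → cycle
Cycle: G – T – R – O – J – L – G.

Yes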